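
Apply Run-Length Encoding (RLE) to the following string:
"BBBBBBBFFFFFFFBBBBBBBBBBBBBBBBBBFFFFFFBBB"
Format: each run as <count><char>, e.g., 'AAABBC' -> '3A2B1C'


Scanning runs left to right:
  i=0: run of 'B' x 7 -> '7B'
  i=7: run of 'F' x 7 -> '7F'
  i=14: run of 'B' x 18 -> '18B'
  i=32: run of 'F' x 6 -> '6F'
  i=38: run of 'B' x 3 -> '3B'

RLE = 7B7F18B6F3B


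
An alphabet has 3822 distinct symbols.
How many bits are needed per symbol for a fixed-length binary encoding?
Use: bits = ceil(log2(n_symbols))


log2(3822) = 11.9001
Bracket: 2^11 = 2048 < 3822 <= 2^12 = 4096
So ceil(log2(3822)) = 12

bits = ceil(log2(3822)) = ceil(11.9001) = 12 bits


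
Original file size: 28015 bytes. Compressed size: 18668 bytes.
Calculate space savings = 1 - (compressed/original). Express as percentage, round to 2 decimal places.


ratio = compressed/original = 18668/28015 = 0.666357
savings = 1 - ratio = 1 - 0.666357 = 0.333643
as a percentage: 0.333643 * 100 = 33.36%

Space savings = 1 - 18668/28015 = 33.36%


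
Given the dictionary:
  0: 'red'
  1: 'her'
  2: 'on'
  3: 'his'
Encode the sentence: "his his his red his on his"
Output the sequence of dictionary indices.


Look up each word in the dictionary:
  'his' -> 3
  'his' -> 3
  'his' -> 3
  'red' -> 0
  'his' -> 3
  'on' -> 2
  'his' -> 3

Encoded: [3, 3, 3, 0, 3, 2, 3]


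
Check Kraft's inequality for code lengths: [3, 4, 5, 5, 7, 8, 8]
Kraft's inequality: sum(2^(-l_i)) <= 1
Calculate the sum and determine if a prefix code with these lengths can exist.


Sum = 2^(-3) + 2^(-4) + 2^(-5) + 2^(-5) + 2^(-7) + 2^(-8) + 2^(-8)
    = 0.125 + 0.0625 + 0.03125 + 0.03125 + 0.0078125 + 0.00390625 + 0.00390625
    = 68/256 = 0.265625
Since 0.265625 <= 1, Kraft's inequality IS satisfied.
A prefix code with these lengths CAN exist.

Kraft sum = 0.265625. Satisfied.


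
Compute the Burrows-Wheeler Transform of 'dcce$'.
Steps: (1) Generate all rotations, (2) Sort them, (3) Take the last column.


Rotations (sorted):
  0: $dcce -> last char: e
  1: cce$d -> last char: d
  2: ce$dc -> last char: c
  3: dcce$ -> last char: $
  4: e$dcc -> last char: c


BWT = edc$c


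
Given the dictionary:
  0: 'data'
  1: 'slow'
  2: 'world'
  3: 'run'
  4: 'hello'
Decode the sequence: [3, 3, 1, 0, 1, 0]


Look up each index in the dictionary:
  3 -> 'run'
  3 -> 'run'
  1 -> 'slow'
  0 -> 'data'
  1 -> 'slow'
  0 -> 'data'

Decoded: "run run slow data slow data"


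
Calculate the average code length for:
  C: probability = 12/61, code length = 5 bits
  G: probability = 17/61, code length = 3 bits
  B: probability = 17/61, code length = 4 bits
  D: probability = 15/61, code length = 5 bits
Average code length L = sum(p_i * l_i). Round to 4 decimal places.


Weighted contributions p_i * l_i:
  C: (12/61) * 5 = 60/61
  G: (17/61) * 3 = 51/61
  B: (17/61) * 4 = 68/61
  D: (15/61) * 5 = 75/61
Sum = (60 + 51 + 68 + 75)/61 = 254/61

L = 254/61 = 4.1639 bits/symbol


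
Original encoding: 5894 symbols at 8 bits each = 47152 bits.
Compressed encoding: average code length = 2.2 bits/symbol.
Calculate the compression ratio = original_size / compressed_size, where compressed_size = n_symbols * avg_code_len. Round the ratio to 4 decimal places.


original_size = n_symbols * orig_bits = 5894 * 8 = 47152 bits
compressed_size = n_symbols * avg_code_len = 5894 * 2.2 = 12966.8 bits
ratio = original_size / compressed_size = 47152 / 12966.8 = 3.6364

Compression ratio = 3.6364


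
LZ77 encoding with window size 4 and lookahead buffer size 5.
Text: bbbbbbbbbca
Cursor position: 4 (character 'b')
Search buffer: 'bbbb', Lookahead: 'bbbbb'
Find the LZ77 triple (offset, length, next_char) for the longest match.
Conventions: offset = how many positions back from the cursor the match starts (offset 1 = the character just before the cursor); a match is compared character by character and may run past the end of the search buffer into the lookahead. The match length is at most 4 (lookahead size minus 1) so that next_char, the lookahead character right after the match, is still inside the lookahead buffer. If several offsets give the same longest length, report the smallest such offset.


Try each offset into the search buffer:
  offset=1 (pos 3, char 'b'): match length 4
  offset=2 (pos 2, char 'b'): match length 4
  offset=3 (pos 1, char 'b'): match length 4
  offset=4 (pos 0, char 'b'): match length 4
Longest match has length 4, found at offsets 1, 2, 3, 4; take the smallest, offset 1.
next_char = character at position 4 + 4 = 8 -> 'b'

Best match: offset=1, length=4 (matching 'bbbb' starting at position 3)
LZ77 triple: (1, 4, 'b')


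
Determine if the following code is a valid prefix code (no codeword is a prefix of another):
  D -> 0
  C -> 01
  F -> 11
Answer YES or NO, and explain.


Checking each pair (does one codeword prefix another?):
  D='0' vs C='01': prefix -- VIOLATION

NO -- this is NOT a valid prefix code. D (0) is a prefix of C (01).


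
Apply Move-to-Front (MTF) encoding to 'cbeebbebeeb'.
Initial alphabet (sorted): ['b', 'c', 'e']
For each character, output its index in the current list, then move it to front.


MTF encoding:
'c': index 1 in ['b', 'c', 'e'] -> ['c', 'b', 'e']
'b': index 1 in ['c', 'b', 'e'] -> ['b', 'c', 'e']
'e': index 2 in ['b', 'c', 'e'] -> ['e', 'b', 'c']
'e': index 0 in ['e', 'b', 'c'] -> ['e', 'b', 'c']
'b': index 1 in ['e', 'b', 'c'] -> ['b', 'e', 'c']
'b': index 0 in ['b', 'e', 'c'] -> ['b', 'e', 'c']
'e': index 1 in ['b', 'e', 'c'] -> ['e', 'b', 'c']
'b': index 1 in ['e', 'b', 'c'] -> ['b', 'e', 'c']
'e': index 1 in ['b', 'e', 'c'] -> ['e', 'b', 'c']
'e': index 0 in ['e', 'b', 'c'] -> ['e', 'b', 'c']
'b': index 1 in ['e', 'b', 'c'] -> ['b', 'e', 'c']


Output: [1, 1, 2, 0, 1, 0, 1, 1, 1, 0, 1]


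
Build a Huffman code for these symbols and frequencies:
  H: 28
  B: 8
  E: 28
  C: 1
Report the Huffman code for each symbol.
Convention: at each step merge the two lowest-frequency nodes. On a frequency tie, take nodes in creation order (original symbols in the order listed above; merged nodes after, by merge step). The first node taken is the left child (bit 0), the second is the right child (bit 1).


Huffman tree construction:
Step 1: Merge C(1) + B(8) = 9
Step 2: Merge (C+B)(9) + H(28) = 37
Step 3: Merge E(28) + ((C+B)+H)(37) = 65
Read each symbol's code off the tree from the root (left child = 0, right child = 1).

Codes:
  H: 11 (length 2)
  B: 101 (length 3)
  E: 0 (length 1)
  C: 100 (length 3)
Average code length: 111/65 = 1.7077 bits/symbol


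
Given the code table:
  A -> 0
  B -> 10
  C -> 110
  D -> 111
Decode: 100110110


Decoding:
10 -> B
0 -> A
110 -> C
110 -> C


Result: BACC


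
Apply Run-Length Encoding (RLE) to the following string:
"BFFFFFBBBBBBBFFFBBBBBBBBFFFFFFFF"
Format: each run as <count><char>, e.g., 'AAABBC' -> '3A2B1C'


Scanning runs left to right:
  i=0: run of 'B' x 1 -> '1B'
  i=1: run of 'F' x 5 -> '5F'
  i=6: run of 'B' x 7 -> '7B'
  i=13: run of 'F' x 3 -> '3F'
  i=16: run of 'B' x 8 -> '8B'
  i=24: run of 'F' x 8 -> '8F'

RLE = 1B5F7B3F8B8F


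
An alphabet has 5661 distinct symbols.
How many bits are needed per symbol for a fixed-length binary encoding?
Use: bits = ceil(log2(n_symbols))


log2(5661) = 12.4668
Bracket: 2^12 = 4096 < 5661 <= 2^13 = 8192
So ceil(log2(5661)) = 13

bits = ceil(log2(5661)) = ceil(12.4668) = 13 bits


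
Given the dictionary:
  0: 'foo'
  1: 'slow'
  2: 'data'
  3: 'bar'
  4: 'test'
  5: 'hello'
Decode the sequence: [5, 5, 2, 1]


Look up each index in the dictionary:
  5 -> 'hello'
  5 -> 'hello'
  2 -> 'data'
  1 -> 'slow'

Decoded: "hello hello data slow"


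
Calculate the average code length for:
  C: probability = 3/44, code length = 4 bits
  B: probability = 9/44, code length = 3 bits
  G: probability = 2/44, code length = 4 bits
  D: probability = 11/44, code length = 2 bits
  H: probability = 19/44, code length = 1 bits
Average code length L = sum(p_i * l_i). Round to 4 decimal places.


Weighted contributions p_i * l_i:
  C: (3/44) * 4 = 12/44
  B: (9/44) * 3 = 27/44
  G: (2/44) * 4 = 8/44
  D: (11/44) * 2 = 22/44
  H: (19/44) * 1 = 19/44
Sum = (12 + 27 + 8 + 22 + 19)/44 = 88/44

L = 88/44 = 2.0000 bits/symbol


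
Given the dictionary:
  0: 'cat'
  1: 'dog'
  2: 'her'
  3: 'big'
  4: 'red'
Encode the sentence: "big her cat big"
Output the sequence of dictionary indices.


Look up each word in the dictionary:
  'big' -> 3
  'her' -> 2
  'cat' -> 0
  'big' -> 3

Encoded: [3, 2, 0, 3]


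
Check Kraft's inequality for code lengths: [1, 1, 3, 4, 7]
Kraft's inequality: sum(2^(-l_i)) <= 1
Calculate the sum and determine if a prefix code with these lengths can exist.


Sum = 2^(-1) + 2^(-1) + 2^(-3) + 2^(-4) + 2^(-7)
    = 0.5 + 0.5 + 0.125 + 0.0625 + 0.0078125
    = 153/128 = 1.1953125
Since 1.1953125 > 1, Kraft's inequality is NOT satisfied.
A prefix code with these lengths CANNOT exist.

Kraft sum = 1.1953125. Not satisfied.


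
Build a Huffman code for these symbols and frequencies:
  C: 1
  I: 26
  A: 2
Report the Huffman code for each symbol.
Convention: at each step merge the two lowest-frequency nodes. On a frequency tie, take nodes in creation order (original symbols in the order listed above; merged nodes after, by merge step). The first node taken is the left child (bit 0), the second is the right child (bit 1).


Huffman tree construction:
Step 1: Merge C(1) + A(2) = 3
Step 2: Merge (C+A)(3) + I(26) = 29
Read each symbol's code off the tree from the root (left child = 0, right child = 1).

Codes:
  C: 00 (length 2)
  I: 1 (length 1)
  A: 01 (length 2)
Average code length: 32/29 = 1.1034 bits/symbol


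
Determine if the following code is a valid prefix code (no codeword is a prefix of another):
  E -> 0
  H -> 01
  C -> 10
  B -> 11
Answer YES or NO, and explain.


Checking each pair (does one codeword prefix another?):
  E='0' vs H='01': prefix -- VIOLATION

NO -- this is NOT a valid prefix code. E (0) is a prefix of H (01).


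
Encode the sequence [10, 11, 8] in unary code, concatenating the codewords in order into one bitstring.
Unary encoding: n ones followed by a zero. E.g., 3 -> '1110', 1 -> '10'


Encode each number as n ones followed by a terminating 0:
  10 -> 11111111110 (11 bits)
  11 -> 111111111110 (12 bits)
  8 -> 111111110 (9 bits)
Total length = 11 + 12 + 9 = 32 bits.

Unary([10, 11, 8]) = 11111111110111111111110111111110 (32 bits)


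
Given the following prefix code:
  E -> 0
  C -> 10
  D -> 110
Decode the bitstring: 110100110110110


Decoding step by step:
Bits 110 -> D
Bits 10 -> C
Bits 0 -> E
Bits 110 -> D
Bits 110 -> D
Bits 110 -> D


Decoded message: DCEDDD


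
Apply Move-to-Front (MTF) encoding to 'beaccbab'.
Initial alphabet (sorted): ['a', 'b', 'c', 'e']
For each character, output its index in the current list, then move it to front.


MTF encoding:
'b': index 1 in ['a', 'b', 'c', 'e'] -> ['b', 'a', 'c', 'e']
'e': index 3 in ['b', 'a', 'c', 'e'] -> ['e', 'b', 'a', 'c']
'a': index 2 in ['e', 'b', 'a', 'c'] -> ['a', 'e', 'b', 'c']
'c': index 3 in ['a', 'e', 'b', 'c'] -> ['c', 'a', 'e', 'b']
'c': index 0 in ['c', 'a', 'e', 'b'] -> ['c', 'a', 'e', 'b']
'b': index 3 in ['c', 'a', 'e', 'b'] -> ['b', 'c', 'a', 'e']
'a': index 2 in ['b', 'c', 'a', 'e'] -> ['a', 'b', 'c', 'e']
'b': index 1 in ['a', 'b', 'c', 'e'] -> ['b', 'a', 'c', 'e']


Output: [1, 3, 2, 3, 0, 3, 2, 1]


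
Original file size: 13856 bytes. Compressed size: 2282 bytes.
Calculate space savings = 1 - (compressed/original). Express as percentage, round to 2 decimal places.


ratio = compressed/original = 2282/13856 = 0.164694
savings = 1 - ratio = 1 - 0.164694 = 0.835306
as a percentage: 0.835306 * 100 = 83.53%

Space savings = 1 - 2282/13856 = 83.53%


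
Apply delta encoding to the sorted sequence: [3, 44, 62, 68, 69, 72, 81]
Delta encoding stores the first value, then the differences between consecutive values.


First value: 3
Deltas:
  44 - 3 = 41
  62 - 44 = 18
  68 - 62 = 6
  69 - 68 = 1
  72 - 69 = 3
  81 - 72 = 9


Delta encoded: [3, 41, 18, 6, 1, 3, 9]


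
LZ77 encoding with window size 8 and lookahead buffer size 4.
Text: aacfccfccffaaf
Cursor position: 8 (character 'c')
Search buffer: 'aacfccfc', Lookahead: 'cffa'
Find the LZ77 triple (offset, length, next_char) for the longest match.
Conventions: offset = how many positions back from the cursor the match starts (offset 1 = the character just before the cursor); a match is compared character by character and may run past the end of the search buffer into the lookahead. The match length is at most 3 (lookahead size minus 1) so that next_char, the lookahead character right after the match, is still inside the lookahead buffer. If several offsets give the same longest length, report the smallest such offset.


Try each offset into the search buffer:
  offset=1 (pos 7, char 'c'): match length 1
  offset=2 (pos 6, char 'f'): match length 0
  offset=3 (pos 5, char 'c'): match length 2
  offset=4 (pos 4, char 'c'): match length 1
  offset=5 (pos 3, char 'f'): match length 0
  offset=6 (pos 2, char 'c'): match length 2
  offset=7 (pos 1, char 'a'): match length 0
  offset=8 (pos 0, char 'a'): match length 0
Longest match has length 2, found at offsets 3, 6; take the smallest, offset 3.
next_char = character at position 8 + 2 = 10 -> 'f'

Best match: offset=3, length=2 (matching 'cf' starting at position 5)
LZ77 triple: (3, 2, 'f')


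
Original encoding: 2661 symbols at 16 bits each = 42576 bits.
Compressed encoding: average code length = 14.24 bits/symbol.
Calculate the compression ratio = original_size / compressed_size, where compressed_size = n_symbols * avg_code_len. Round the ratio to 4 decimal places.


original_size = n_symbols * orig_bits = 2661 * 16 = 42576 bits
compressed_size = n_symbols * avg_code_len = 2661 * 14.24 = 37892.64 bits
ratio = original_size / compressed_size = 42576 / 37892.64 = 1.1236

Compression ratio = 1.1236


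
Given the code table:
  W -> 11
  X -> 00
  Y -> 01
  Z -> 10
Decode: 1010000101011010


Decoding:
10 -> Z
10 -> Z
00 -> X
01 -> Y
01 -> Y
01 -> Y
10 -> Z
10 -> Z


Result: ZZXYYYZZ


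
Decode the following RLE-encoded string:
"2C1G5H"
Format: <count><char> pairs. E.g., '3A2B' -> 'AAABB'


Expanding each <count><char> pair:
  2C -> 'CC'
  1G -> 'G'
  5H -> 'HHHHH'

Decoded = CCGHHHHH


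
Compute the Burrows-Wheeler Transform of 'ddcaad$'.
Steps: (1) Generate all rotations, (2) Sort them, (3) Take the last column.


Rotations (sorted):
  0: $ddcaad -> last char: d
  1: aad$ddc -> last char: c
  2: ad$ddca -> last char: a
  3: caad$dd -> last char: d
  4: d$ddcaa -> last char: a
  5: dcaad$d -> last char: d
  6: ddcaad$ -> last char: $


BWT = dcadad$


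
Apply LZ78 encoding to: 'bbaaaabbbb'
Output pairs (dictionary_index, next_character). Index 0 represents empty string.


LZ78 encoding steps:
Dictionary: {0: ''}
Step 1: w='' (idx 0), next='b' -> output (0, 'b'), add 'b' as idx 1
Step 2: w='b' (idx 1), next='a' -> output (1, 'a'), add 'ba' as idx 2
Step 3: w='' (idx 0), next='a' -> output (0, 'a'), add 'a' as idx 3
Step 4: w='a' (idx 3), next='a' -> output (3, 'a'), add 'aa' as idx 4
Step 5: w='b' (idx 1), next='b' -> output (1, 'b'), add 'bb' as idx 5
Step 6: w='bb' (idx 5), end of input -> output (5, '')


Encoded: [(0, 'b'), (1, 'a'), (0, 'a'), (3, 'a'), (1, 'b'), (5, '')]


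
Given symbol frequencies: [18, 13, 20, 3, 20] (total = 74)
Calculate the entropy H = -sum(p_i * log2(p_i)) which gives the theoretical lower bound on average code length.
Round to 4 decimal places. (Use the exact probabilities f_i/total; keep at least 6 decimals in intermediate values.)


Per-symbol terms -p_i * log2(p_i) with p_i = f_i/74:
  p = 18/74 = 0.243243: log2(p) = -2.039528, -p*log2(p) = 0.496101
  p = 13/74 = 0.175676: log2(p) = -2.509014, -p*log2(p) = 0.440773
  p = 20/74 = 0.270270: log2(p) = -1.887525, -p*log2(p) = 0.510142
  p = 3/74 = 0.040541: log2(p) = -4.624491, -p*log2(p) = 0.187479
  p = 20/74 = 0.270270: log2(p) = -1.887525, -p*log2(p) = 0.510142
H = 0.496101 + 0.440773 + 0.510142 + 0.187479 + 0.510142 = 2.144637

H = 2.1446 bits/symbol


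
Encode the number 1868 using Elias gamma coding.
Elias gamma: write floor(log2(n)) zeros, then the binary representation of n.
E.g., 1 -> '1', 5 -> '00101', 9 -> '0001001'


num_bits = floor(log2(1868)) + 1 = 11
leading_zeros = num_bits - 1 = 10
binary(1868) = 11101001100

Elias gamma(1868) = '0000000000' + '11101001100' = 000000000011101001100 (21 bits)


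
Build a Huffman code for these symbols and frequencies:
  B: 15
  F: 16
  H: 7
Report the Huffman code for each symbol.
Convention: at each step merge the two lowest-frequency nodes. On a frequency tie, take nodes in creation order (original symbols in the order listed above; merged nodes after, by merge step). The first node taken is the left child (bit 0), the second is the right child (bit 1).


Huffman tree construction:
Step 1: Merge H(7) + B(15) = 22
Step 2: Merge F(16) + (H+B)(22) = 38
Read each symbol's code off the tree from the root (left child = 0, right child = 1).

Codes:
  B: 11 (length 2)
  F: 0 (length 1)
  H: 10 (length 2)
Average code length: 60/38 = 1.5789 bits/symbol


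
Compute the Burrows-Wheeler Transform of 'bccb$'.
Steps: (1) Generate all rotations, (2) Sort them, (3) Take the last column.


Rotations (sorted):
  0: $bccb -> last char: b
  1: b$bcc -> last char: c
  2: bccb$ -> last char: $
  3: cb$bc -> last char: c
  4: ccb$b -> last char: b


BWT = bc$cb


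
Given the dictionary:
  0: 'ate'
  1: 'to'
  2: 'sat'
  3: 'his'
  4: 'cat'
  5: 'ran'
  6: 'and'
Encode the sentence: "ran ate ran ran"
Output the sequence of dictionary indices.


Look up each word in the dictionary:
  'ran' -> 5
  'ate' -> 0
  'ran' -> 5
  'ran' -> 5

Encoded: [5, 0, 5, 5]


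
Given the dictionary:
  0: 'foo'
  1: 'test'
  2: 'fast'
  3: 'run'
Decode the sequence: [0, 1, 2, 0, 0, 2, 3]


Look up each index in the dictionary:
  0 -> 'foo'
  1 -> 'test'
  2 -> 'fast'
  0 -> 'foo'
  0 -> 'foo'
  2 -> 'fast'
  3 -> 'run'

Decoded: "foo test fast foo foo fast run"


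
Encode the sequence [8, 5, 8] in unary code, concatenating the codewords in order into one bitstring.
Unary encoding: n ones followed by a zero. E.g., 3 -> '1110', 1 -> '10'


Encode each number as n ones followed by a terminating 0:
  8 -> 111111110 (9 bits)
  5 -> 111110 (6 bits)
  8 -> 111111110 (9 bits)
Total length = 9 + 6 + 9 = 24 bits.

Unary([8, 5, 8]) = 111111110111110111111110 (24 bits)


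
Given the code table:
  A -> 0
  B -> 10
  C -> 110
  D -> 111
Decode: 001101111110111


Decoding:
0 -> A
0 -> A
110 -> C
111 -> D
111 -> D
0 -> A
111 -> D


Result: AACDDAD


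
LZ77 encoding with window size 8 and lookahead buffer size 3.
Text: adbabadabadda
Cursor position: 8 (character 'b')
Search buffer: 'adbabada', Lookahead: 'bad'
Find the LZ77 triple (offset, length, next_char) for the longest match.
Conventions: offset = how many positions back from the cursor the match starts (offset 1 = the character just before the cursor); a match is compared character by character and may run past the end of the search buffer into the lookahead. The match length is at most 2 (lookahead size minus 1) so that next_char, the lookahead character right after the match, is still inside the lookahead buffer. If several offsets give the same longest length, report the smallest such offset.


Try each offset into the search buffer:
  offset=1 (pos 7, char 'a'): match length 0
  offset=2 (pos 6, char 'd'): match length 0
  offset=3 (pos 5, char 'a'): match length 0
  offset=4 (pos 4, char 'b'): match length 2
  offset=5 (pos 3, char 'a'): match length 0
  offset=6 (pos 2, char 'b'): match length 2
  offset=7 (pos 1, char 'd'): match length 0
  offset=8 (pos 0, char 'a'): match length 0
Longest match has length 2, found at offsets 4, 6; take the smallest, offset 4.
next_char = character at position 8 + 2 = 10 -> 'd'

Best match: offset=4, length=2 (matching 'ba' starting at position 4)
LZ77 triple: (4, 2, 'd')


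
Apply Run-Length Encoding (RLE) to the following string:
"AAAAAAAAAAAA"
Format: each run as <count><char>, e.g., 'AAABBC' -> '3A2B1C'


Scanning runs left to right:
  i=0: run of 'A' x 12 -> '12A'

RLE = 12A


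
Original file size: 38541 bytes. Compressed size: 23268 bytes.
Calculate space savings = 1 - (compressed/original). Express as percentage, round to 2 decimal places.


ratio = compressed/original = 23268/38541 = 0.603721
savings = 1 - ratio = 1 - 0.603721 = 0.396279
as a percentage: 0.396279 * 100 = 39.63%

Space savings = 1 - 23268/38541 = 39.63%


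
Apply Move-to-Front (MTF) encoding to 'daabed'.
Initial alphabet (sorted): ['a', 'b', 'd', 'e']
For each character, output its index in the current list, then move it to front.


MTF encoding:
'd': index 2 in ['a', 'b', 'd', 'e'] -> ['d', 'a', 'b', 'e']
'a': index 1 in ['d', 'a', 'b', 'e'] -> ['a', 'd', 'b', 'e']
'a': index 0 in ['a', 'd', 'b', 'e'] -> ['a', 'd', 'b', 'e']
'b': index 2 in ['a', 'd', 'b', 'e'] -> ['b', 'a', 'd', 'e']
'e': index 3 in ['b', 'a', 'd', 'e'] -> ['e', 'b', 'a', 'd']
'd': index 3 in ['e', 'b', 'a', 'd'] -> ['d', 'e', 'b', 'a']


Output: [2, 1, 0, 2, 3, 3]


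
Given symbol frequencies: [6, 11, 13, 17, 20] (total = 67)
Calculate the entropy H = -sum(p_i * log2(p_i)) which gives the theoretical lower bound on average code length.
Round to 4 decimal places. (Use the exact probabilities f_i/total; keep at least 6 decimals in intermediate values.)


Per-symbol terms -p_i * log2(p_i) with p_i = f_i/67:
  p = 6/67 = 0.089552: log2(p) = -3.481127, -p*log2(p) = 0.311743
  p = 11/67 = 0.164179: log2(p) = -2.606658, -p*log2(p) = 0.427959
  p = 13/67 = 0.194030: log2(p) = -2.365649, -p*log2(p) = 0.459007
  p = 17/67 = 0.253731: log2(p) = -1.978626, -p*log2(p) = 0.502040
  p = 20/67 = 0.298507: log2(p) = -1.744161, -p*log2(p) = 0.520645
H = 0.311743 + 0.427959 + 0.459007 + 0.502040 + 0.520645 = 2.221394

H = 2.2214 bits/symbol


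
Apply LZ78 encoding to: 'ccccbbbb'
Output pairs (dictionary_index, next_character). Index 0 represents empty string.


LZ78 encoding steps:
Dictionary: {0: ''}
Step 1: w='' (idx 0), next='c' -> output (0, 'c'), add 'c' as idx 1
Step 2: w='c' (idx 1), next='c' -> output (1, 'c'), add 'cc' as idx 2
Step 3: w='c' (idx 1), next='b' -> output (1, 'b'), add 'cb' as idx 3
Step 4: w='' (idx 0), next='b' -> output (0, 'b'), add 'b' as idx 4
Step 5: w='b' (idx 4), next='b' -> output (4, 'b'), add 'bb' as idx 5


Encoded: [(0, 'c'), (1, 'c'), (1, 'b'), (0, 'b'), (4, 'b')]


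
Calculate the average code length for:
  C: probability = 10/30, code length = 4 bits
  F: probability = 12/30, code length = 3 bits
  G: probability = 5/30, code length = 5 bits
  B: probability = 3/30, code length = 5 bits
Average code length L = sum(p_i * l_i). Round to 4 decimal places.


Weighted contributions p_i * l_i:
  C: (10/30) * 4 = 40/30
  F: (12/30) * 3 = 36/30
  G: (5/30) * 5 = 25/30
  B: (3/30) * 5 = 15/30
Sum = (40 + 36 + 25 + 15)/30 = 116/30

L = 116/30 = 3.8667 bits/symbol


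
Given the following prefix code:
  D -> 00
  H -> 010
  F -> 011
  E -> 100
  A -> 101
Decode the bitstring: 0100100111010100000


Decoding step by step:
Bits 010 -> H
Bits 010 -> H
Bits 011 -> F
Bits 101 -> A
Bits 010 -> H
Bits 00 -> D
Bits 00 -> D


Decoded message: HHFAHDD


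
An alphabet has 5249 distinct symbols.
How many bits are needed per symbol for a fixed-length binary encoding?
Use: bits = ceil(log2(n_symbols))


log2(5249) = 12.3578
Bracket: 2^12 = 4096 < 5249 <= 2^13 = 8192
So ceil(log2(5249)) = 13

bits = ceil(log2(5249)) = ceil(12.3578) = 13 bits


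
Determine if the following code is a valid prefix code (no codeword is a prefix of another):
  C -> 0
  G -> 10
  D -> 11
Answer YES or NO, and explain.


Checking each pair (does one codeword prefix another?):
  C='0' vs G='10': no prefix
  C='0' vs D='11': no prefix
  G='10' vs C='0': no prefix
  G='10' vs D='11': no prefix
  D='11' vs C='0': no prefix
  D='11' vs G='10': no prefix
No violation found over all pairs.

YES -- this is a valid prefix code. No codeword is a prefix of any other codeword.


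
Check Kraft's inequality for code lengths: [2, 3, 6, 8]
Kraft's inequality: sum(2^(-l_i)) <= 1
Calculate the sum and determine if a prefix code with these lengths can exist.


Sum = 2^(-2) + 2^(-3) + 2^(-6) + 2^(-8)
    = 0.25 + 0.125 + 0.015625 + 0.00390625
    = 101/256 = 0.39453125
Since 0.39453125 <= 1, Kraft's inequality IS satisfied.
A prefix code with these lengths CAN exist.

Kraft sum = 0.39453125. Satisfied.


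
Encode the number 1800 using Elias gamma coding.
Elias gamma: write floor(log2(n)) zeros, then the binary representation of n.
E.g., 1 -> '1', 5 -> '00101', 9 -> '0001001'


num_bits = floor(log2(1800)) + 1 = 11
leading_zeros = num_bits - 1 = 10
binary(1800) = 11100001000

Elias gamma(1800) = '0000000000' + '11100001000' = 000000000011100001000 (21 bits)


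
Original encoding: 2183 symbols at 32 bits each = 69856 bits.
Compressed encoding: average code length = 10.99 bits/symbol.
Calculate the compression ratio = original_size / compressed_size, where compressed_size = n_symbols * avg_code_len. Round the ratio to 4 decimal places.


original_size = n_symbols * orig_bits = 2183 * 32 = 69856 bits
compressed_size = n_symbols * avg_code_len = 2183 * 10.99 = 23991.17 bits
ratio = original_size / compressed_size = 69856 / 23991.17 = 2.9117

Compression ratio = 2.9117


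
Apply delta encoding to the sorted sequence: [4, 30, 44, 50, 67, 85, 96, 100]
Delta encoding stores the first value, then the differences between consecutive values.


First value: 4
Deltas:
  30 - 4 = 26
  44 - 30 = 14
  50 - 44 = 6
  67 - 50 = 17
  85 - 67 = 18
  96 - 85 = 11
  100 - 96 = 4


Delta encoded: [4, 26, 14, 6, 17, 18, 11, 4]


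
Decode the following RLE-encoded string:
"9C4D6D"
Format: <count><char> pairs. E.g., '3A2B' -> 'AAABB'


Expanding each <count><char> pair:
  9C -> 'CCCCCCCCC'
  4D -> 'DDDD'
  6D -> 'DDDDDD'

Decoded = CCCCCCCCCDDDDDDDDDD


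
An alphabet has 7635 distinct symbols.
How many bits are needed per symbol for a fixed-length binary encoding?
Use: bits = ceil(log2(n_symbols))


log2(7635) = 12.8984
Bracket: 2^12 = 4096 < 7635 <= 2^13 = 8192
So ceil(log2(7635)) = 13

bits = ceil(log2(7635)) = ceil(12.8984) = 13 bits


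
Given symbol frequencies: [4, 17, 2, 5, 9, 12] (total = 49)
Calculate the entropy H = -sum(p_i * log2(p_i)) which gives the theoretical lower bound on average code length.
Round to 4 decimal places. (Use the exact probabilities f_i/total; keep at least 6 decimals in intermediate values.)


Per-symbol terms -p_i * log2(p_i) with p_i = f_i/49:
  p = 4/49 = 0.081633: log2(p) = -3.614710, -p*log2(p) = 0.295078
  p = 17/49 = 0.346939: log2(p) = -1.527247, -p*log2(p) = 0.529861
  p = 2/49 = 0.040816: log2(p) = -4.614710, -p*log2(p) = 0.188356
  p = 5/49 = 0.102041: log2(p) = -3.292782, -p*log2(p) = 0.335998
  p = 9/49 = 0.183673: log2(p) = -2.444785, -p*log2(p) = 0.449042
  p = 12/49 = 0.244898: log2(p) = -2.029747, -p*log2(p) = 0.497081
H = 0.295078 + 0.529861 + 0.188356 + 0.335998 + 0.449042 + 0.497081 = 2.295416

H = 2.2954 bits/symbol


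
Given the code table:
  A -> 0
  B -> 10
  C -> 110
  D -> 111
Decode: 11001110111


Decoding:
110 -> C
0 -> A
111 -> D
0 -> A
111 -> D


Result: CADAD


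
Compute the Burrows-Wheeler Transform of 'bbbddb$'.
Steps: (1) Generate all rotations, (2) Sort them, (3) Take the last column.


Rotations (sorted):
  0: $bbbddb -> last char: b
  1: b$bbbdd -> last char: d
  2: bbbddb$ -> last char: $
  3: bbddb$b -> last char: b
  4: bddb$bb -> last char: b
  5: db$bbbd -> last char: d
  6: ddb$bbb -> last char: b


BWT = bd$bbdb


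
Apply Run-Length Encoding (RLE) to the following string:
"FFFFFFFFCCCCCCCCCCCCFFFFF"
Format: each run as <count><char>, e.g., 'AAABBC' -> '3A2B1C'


Scanning runs left to right:
  i=0: run of 'F' x 8 -> '8F'
  i=8: run of 'C' x 12 -> '12C'
  i=20: run of 'F' x 5 -> '5F'

RLE = 8F12C5F


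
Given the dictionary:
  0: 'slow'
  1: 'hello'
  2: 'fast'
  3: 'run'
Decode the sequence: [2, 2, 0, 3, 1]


Look up each index in the dictionary:
  2 -> 'fast'
  2 -> 'fast'
  0 -> 'slow'
  3 -> 'run'
  1 -> 'hello'

Decoded: "fast fast slow run hello"


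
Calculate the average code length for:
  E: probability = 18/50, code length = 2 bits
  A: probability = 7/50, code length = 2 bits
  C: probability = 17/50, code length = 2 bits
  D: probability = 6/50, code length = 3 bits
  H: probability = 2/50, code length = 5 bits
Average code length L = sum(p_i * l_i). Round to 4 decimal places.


Weighted contributions p_i * l_i:
  E: (18/50) * 2 = 36/50
  A: (7/50) * 2 = 14/50
  C: (17/50) * 2 = 34/50
  D: (6/50) * 3 = 18/50
  H: (2/50) * 5 = 10/50
Sum = (36 + 14 + 34 + 18 + 10)/50 = 112/50

L = 112/50 = 2.2400 bits/symbol


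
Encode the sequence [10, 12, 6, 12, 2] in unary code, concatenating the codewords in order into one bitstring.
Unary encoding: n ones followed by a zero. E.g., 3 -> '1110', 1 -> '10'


Encode each number as n ones followed by a terminating 0:
  10 -> 11111111110 (11 bits)
  12 -> 1111111111110 (13 bits)
  6 -> 1111110 (7 bits)
  12 -> 1111111111110 (13 bits)
  2 -> 110 (3 bits)
Total length = 11 + 13 + 7 + 13 + 3 = 47 bits.

Unary([10, 12, 6, 12, 2]) = 11111111110111111111111011111101111111111110110 (47 bits)


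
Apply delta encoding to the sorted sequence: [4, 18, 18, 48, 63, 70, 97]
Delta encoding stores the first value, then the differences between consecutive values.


First value: 4
Deltas:
  18 - 4 = 14
  18 - 18 = 0
  48 - 18 = 30
  63 - 48 = 15
  70 - 63 = 7
  97 - 70 = 27


Delta encoded: [4, 14, 0, 30, 15, 7, 27]


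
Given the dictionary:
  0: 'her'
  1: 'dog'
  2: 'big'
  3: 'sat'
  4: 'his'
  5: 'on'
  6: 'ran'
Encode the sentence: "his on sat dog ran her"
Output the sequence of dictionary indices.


Look up each word in the dictionary:
  'his' -> 4
  'on' -> 5
  'sat' -> 3
  'dog' -> 1
  'ran' -> 6
  'her' -> 0

Encoded: [4, 5, 3, 1, 6, 0]


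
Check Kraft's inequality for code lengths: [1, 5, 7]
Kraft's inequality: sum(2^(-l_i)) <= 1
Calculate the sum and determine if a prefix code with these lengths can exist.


Sum = 2^(-1) + 2^(-5) + 2^(-7)
    = 0.5 + 0.03125 + 0.0078125
    = 69/128 = 0.5390625
Since 0.5390625 <= 1, Kraft's inequality IS satisfied.
A prefix code with these lengths CAN exist.

Kraft sum = 0.5390625. Satisfied.


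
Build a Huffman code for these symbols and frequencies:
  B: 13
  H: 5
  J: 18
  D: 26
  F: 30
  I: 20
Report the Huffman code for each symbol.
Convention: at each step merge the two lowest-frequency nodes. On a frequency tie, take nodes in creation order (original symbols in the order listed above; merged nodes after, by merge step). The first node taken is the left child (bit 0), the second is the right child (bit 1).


Huffman tree construction:
Step 1: Merge H(5) + B(13) = 18
Step 2: Merge J(18) + (H+B)(18) = 36
Step 3: Merge I(20) + D(26) = 46
Step 4: Merge F(30) + (J+(H+B))(36) = 66
Step 5: Merge (I+D)(46) + (F+(J+(H+B)))(66) = 112
Read each symbol's code off the tree from the root (left child = 0, right child = 1).

Codes:
  B: 1111 (length 4)
  H: 1110 (length 4)
  J: 110 (length 3)
  D: 01 (length 2)
  F: 10 (length 2)
  I: 00 (length 2)
Average code length: 278/112 = 2.4821 bits/symbol


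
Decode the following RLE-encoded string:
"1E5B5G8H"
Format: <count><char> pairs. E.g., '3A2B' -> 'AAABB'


Expanding each <count><char> pair:
  1E -> 'E'
  5B -> 'BBBBB'
  5G -> 'GGGGG'
  8H -> 'HHHHHHHH'

Decoded = EBBBBBGGGGGHHHHHHHH


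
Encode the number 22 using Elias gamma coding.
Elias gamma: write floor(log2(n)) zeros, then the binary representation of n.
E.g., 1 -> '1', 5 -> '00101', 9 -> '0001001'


num_bits = floor(log2(22)) + 1 = 5
leading_zeros = num_bits - 1 = 4
binary(22) = 10110

Elias gamma(22) = '0000' + '10110' = 000010110 (9 bits)


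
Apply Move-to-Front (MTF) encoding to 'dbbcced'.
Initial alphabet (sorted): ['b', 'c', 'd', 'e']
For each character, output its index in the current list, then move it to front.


MTF encoding:
'd': index 2 in ['b', 'c', 'd', 'e'] -> ['d', 'b', 'c', 'e']
'b': index 1 in ['d', 'b', 'c', 'e'] -> ['b', 'd', 'c', 'e']
'b': index 0 in ['b', 'd', 'c', 'e'] -> ['b', 'd', 'c', 'e']
'c': index 2 in ['b', 'd', 'c', 'e'] -> ['c', 'b', 'd', 'e']
'c': index 0 in ['c', 'b', 'd', 'e'] -> ['c', 'b', 'd', 'e']
'e': index 3 in ['c', 'b', 'd', 'e'] -> ['e', 'c', 'b', 'd']
'd': index 3 in ['e', 'c', 'b', 'd'] -> ['d', 'e', 'c', 'b']


Output: [2, 1, 0, 2, 0, 3, 3]


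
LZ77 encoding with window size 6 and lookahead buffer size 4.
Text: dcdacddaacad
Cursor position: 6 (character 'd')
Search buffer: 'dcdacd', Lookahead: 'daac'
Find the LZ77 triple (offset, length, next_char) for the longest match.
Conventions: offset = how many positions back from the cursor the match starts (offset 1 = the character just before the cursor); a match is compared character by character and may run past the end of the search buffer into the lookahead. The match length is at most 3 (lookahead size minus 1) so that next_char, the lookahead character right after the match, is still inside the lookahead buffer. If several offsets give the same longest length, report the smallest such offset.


Try each offset into the search buffer:
  offset=1 (pos 5, char 'd'): match length 1
  offset=2 (pos 4, char 'c'): match length 0
  offset=3 (pos 3, char 'a'): match length 0
  offset=4 (pos 2, char 'd'): match length 2
  offset=5 (pos 1, char 'c'): match length 0
  offset=6 (pos 0, char 'd'): match length 1
Longest match has length 2 at offset 4.
next_char = character at position 6 + 2 = 8 -> 'a'

Best match: offset=4, length=2 (matching 'da' starting at position 2)
LZ77 triple: (4, 2, 'a')


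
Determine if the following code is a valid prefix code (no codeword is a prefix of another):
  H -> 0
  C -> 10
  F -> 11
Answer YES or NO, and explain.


Checking each pair (does one codeword prefix another?):
  H='0' vs C='10': no prefix
  H='0' vs F='11': no prefix
  C='10' vs H='0': no prefix
  C='10' vs F='11': no prefix
  F='11' vs H='0': no prefix
  F='11' vs C='10': no prefix
No violation found over all pairs.

YES -- this is a valid prefix code. No codeword is a prefix of any other codeword.


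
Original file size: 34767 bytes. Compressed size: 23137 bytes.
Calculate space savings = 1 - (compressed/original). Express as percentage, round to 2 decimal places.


ratio = compressed/original = 23137/34767 = 0.665487
savings = 1 - ratio = 1 - 0.665487 = 0.334513
as a percentage: 0.334513 * 100 = 33.45%

Space savings = 1 - 23137/34767 = 33.45%


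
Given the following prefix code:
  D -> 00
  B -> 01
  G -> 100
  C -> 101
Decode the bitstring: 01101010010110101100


Decoding step by step:
Bits 01 -> B
Bits 101 -> C
Bits 01 -> B
Bits 00 -> D
Bits 101 -> C
Bits 101 -> C
Bits 01 -> B
Bits 100 -> G


Decoded message: BCBDCCBG


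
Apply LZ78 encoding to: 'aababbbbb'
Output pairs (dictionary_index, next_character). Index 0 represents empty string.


LZ78 encoding steps:
Dictionary: {0: ''}
Step 1: w='' (idx 0), next='a' -> output (0, 'a'), add 'a' as idx 1
Step 2: w='a' (idx 1), next='b' -> output (1, 'b'), add 'ab' as idx 2
Step 3: w='ab' (idx 2), next='b' -> output (2, 'b'), add 'abb' as idx 3
Step 4: w='' (idx 0), next='b' -> output (0, 'b'), add 'b' as idx 4
Step 5: w='b' (idx 4), next='b' -> output (4, 'b'), add 'bb' as idx 5


Encoded: [(0, 'a'), (1, 'b'), (2, 'b'), (0, 'b'), (4, 'b')]


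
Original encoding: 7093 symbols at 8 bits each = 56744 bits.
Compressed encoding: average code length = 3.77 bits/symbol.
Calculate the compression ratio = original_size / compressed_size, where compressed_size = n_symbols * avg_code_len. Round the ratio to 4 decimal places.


original_size = n_symbols * orig_bits = 7093 * 8 = 56744 bits
compressed_size = n_symbols * avg_code_len = 7093 * 3.77 = 26740.61 bits
ratio = original_size / compressed_size = 56744 / 26740.61 = 2.122

Compression ratio = 2.122


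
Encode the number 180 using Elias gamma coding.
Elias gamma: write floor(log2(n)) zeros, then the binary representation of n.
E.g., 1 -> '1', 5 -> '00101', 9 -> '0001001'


num_bits = floor(log2(180)) + 1 = 8
leading_zeros = num_bits - 1 = 7
binary(180) = 10110100

Elias gamma(180) = '0000000' + '10110100' = 000000010110100 (15 bits)


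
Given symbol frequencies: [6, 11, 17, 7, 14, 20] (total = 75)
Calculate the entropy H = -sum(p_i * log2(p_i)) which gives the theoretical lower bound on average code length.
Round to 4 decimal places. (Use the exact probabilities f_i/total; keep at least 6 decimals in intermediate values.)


Per-symbol terms -p_i * log2(p_i) with p_i = f_i/75:
  p = 6/75 = 0.080000: log2(p) = -3.643856, -p*log2(p) = 0.291508
  p = 11/75 = 0.146667: log2(p) = -2.769387, -p*log2(p) = 0.406177
  p = 17/75 = 0.226667: log2(p) = -2.141356, -p*log2(p) = 0.485374
  p = 7/75 = 0.093333: log2(p) = -3.421464, -p*log2(p) = 0.319337
  p = 14/75 = 0.186667: log2(p) = -2.421464, -p*log2(p) = 0.452007
  p = 20/75 = 0.266667: log2(p) = -1.906891, -p*log2(p) = 0.508504
H = 0.291508 + 0.406177 + 0.485374 + 0.319337 + 0.452007 + 0.508504 = 2.462907

H = 2.4629 bits/symbol


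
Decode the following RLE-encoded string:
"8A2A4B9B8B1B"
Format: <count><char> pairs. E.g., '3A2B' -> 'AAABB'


Expanding each <count><char> pair:
  8A -> 'AAAAAAAA'
  2A -> 'AA'
  4B -> 'BBBB'
  9B -> 'BBBBBBBBB'
  8B -> 'BBBBBBBB'
  1B -> 'B'

Decoded = AAAAAAAAAABBBBBBBBBBBBBBBBBBBBBB


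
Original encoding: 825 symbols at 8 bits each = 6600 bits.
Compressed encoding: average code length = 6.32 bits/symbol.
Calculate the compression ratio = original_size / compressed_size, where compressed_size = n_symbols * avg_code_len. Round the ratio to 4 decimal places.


original_size = n_symbols * orig_bits = 825 * 8 = 6600 bits
compressed_size = n_symbols * avg_code_len = 825 * 6.32 = 5214.0 bits
ratio = original_size / compressed_size = 6600 / 5214.0 = 1.2658

Compression ratio = 1.2658


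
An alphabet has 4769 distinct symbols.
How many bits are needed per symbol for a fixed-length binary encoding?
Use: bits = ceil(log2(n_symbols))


log2(4769) = 12.2195
Bracket: 2^12 = 4096 < 4769 <= 2^13 = 8192
So ceil(log2(4769)) = 13

bits = ceil(log2(4769)) = ceil(12.2195) = 13 bits


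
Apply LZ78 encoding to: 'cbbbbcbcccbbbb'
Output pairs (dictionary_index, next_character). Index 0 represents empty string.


LZ78 encoding steps:
Dictionary: {0: ''}
Step 1: w='' (idx 0), next='c' -> output (0, 'c'), add 'c' as idx 1
Step 2: w='' (idx 0), next='b' -> output (0, 'b'), add 'b' as idx 2
Step 3: w='b' (idx 2), next='b' -> output (2, 'b'), add 'bb' as idx 3
Step 4: w='b' (idx 2), next='c' -> output (2, 'c'), add 'bc' as idx 4
Step 5: w='bc' (idx 4), next='c' -> output (4, 'c'), add 'bcc' as idx 5
Step 6: w='c' (idx 1), next='b' -> output (1, 'b'), add 'cb' as idx 6
Step 7: w='bb' (idx 3), next='b' -> output (3, 'b'), add 'bbb' as idx 7


Encoded: [(0, 'c'), (0, 'b'), (2, 'b'), (2, 'c'), (4, 'c'), (1, 'b'), (3, 'b')]


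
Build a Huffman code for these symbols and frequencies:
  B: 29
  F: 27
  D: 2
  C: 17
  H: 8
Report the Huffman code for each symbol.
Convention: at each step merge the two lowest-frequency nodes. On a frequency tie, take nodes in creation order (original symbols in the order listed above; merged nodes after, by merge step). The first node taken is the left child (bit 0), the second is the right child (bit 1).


Huffman tree construction:
Step 1: Merge D(2) + H(8) = 10
Step 2: Merge (D+H)(10) + C(17) = 27
Step 3: Merge F(27) + ((D+H)+C)(27) = 54
Step 4: Merge B(29) + (F+((D+H)+C))(54) = 83
Read each symbol's code off the tree from the root (left child = 0, right child = 1).

Codes:
  B: 0 (length 1)
  F: 10 (length 2)
  D: 1100 (length 4)
  C: 111 (length 3)
  H: 1101 (length 4)
Average code length: 174/83 = 2.0964 bits/symbol


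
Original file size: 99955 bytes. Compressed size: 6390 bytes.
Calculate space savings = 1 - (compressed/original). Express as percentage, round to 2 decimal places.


ratio = compressed/original = 6390/99955 = 0.063929
savings = 1 - ratio = 1 - 0.063929 = 0.936071
as a percentage: 0.936071 * 100 = 93.61%

Space savings = 1 - 6390/99955 = 93.61%
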